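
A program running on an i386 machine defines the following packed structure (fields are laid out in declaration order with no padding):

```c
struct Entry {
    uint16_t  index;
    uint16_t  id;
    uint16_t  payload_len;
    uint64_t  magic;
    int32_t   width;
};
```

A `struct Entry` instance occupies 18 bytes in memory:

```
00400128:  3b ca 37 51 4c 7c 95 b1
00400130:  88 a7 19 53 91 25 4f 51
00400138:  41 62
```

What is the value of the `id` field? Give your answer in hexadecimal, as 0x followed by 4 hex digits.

`id` follows `index` (2 bytes), so it starts at byte offset 2 and occupies 2 bytes.
Bytes at offsets 2..3: 37 51.
Little-endian stores the least-significant byte at the lowest address.
Reassemble most-significant byte first: 51 37 → 0x5137.

0x5137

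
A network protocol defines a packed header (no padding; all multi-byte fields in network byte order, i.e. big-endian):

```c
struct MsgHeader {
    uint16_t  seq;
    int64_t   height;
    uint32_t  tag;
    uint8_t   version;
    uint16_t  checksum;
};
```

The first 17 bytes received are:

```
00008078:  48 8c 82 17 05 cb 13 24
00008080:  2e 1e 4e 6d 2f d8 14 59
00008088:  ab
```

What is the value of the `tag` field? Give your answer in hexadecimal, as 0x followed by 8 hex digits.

`tag` follows `seq` (2 B), `height` (8 B), so it starts at offset 2 + 8 = 10 and occupies 4 bytes.
Bytes at offsets 10..13: 4E 6D 2F D8.
In big-endian order the high byte comes first in memory.
The bytes are already most-significant first: 0x4E6D2FD8.

0x4E6D2FD8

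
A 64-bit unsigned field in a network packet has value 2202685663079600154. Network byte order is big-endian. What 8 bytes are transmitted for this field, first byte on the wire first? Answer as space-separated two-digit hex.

2202685663079600154 in hexadecimal, padded to 64 bits, is 0x1E9182F0B3B4901A.
Split into bytes (most-significant first): 1E 91 82 F0 B3 B4 90 1A.
In big-endian order the high byte comes first in memory.
So the memory order matches the most-significant-first order: 1E 91 82 F0 B3 B4 90 1A.

1E 91 82 F0 B3 B4 90 1A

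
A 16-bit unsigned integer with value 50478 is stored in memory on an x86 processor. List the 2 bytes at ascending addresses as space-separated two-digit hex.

2E C5

50478 in hexadecimal, padded to 16 bits, is 0xC52E.
Split into bytes (most-significant first): C5 2E.
In little-endian order the low byte comes first in memory.
So at ascending addresses the bytes are 2E C5.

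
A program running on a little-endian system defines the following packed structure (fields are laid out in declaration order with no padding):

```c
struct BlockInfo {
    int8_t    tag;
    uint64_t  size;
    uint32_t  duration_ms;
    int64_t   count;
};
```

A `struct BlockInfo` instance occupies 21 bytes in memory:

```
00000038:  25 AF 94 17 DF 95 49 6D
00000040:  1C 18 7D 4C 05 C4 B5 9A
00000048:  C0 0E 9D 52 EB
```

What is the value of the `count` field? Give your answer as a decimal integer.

`count` follows `tag` (1 B), `size` (8 B), `duration_ms` (4 B), so it starts at offset 1 + 8 + 4 = 13 and occupies 8 bytes.
Bytes at offsets 13..20: C4 B5 9A C0 0E 9D 52 EB.
Little-endian: lowest address holds the least-significant byte.
Reassemble most-significant byte first: EB 52 9D 0E C0 9A B5 C4 → 0xEB529D0EC09AB5C4.
Top bit is set, so as a signed 64-bit value this is 0xEB529D0EC09AB5C4 − 2^64 = -1489955840019745340.

-1489955840019745340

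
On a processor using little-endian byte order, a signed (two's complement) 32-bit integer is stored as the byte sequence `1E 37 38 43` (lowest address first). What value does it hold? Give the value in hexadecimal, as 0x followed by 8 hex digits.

0x4338371E

In little-endian order the low byte comes first in memory.
Reassemble most-significant byte first: 43 38 37 1E → 0x4338371E.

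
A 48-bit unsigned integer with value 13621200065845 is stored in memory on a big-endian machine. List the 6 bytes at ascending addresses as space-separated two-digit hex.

13621200065845 in hexadecimal, padded to 48 bits, is 0x0C636ECA9535.
Split into bytes (most-significant first): 0C 63 6E CA 95 35.
In big-endian order the high byte comes first in memory.
So the memory order matches the most-significant-first order: 0C 63 6E CA 95 35.

0C 63 6E CA 95 35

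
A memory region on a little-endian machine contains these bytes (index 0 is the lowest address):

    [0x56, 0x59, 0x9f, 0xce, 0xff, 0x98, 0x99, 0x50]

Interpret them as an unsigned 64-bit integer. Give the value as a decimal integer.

Little-endian: lowest address holds the least-significant byte.
Reassemble most-significant byte first: 50 99 98 FF CE 9F 59 56 → 0x509998FFCE9F5956.
0x509998FFCE9F5956 = 5807841418921597270.

5807841418921597270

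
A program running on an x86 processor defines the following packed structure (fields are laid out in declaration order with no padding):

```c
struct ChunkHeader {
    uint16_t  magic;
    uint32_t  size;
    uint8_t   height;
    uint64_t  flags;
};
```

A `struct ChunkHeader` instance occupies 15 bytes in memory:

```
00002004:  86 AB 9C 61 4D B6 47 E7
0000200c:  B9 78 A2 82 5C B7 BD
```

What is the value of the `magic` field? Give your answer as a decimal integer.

43910

`magic` is the first field, at byte offset 0, occupying 2 bytes.
Bytes at offsets 0..1: 86 AB.
Little-endian stores the least-significant byte at the lowest address.
Reassemble most-significant byte first: AB 86 → 0xAB86.
0xAB86 = 43910.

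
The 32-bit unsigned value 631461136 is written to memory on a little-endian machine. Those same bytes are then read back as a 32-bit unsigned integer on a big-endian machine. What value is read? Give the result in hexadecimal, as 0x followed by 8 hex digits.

0x1055A325

631461136 in 32-bit hexadecimal is 0x25A35510.
Stored little-endian, the bytes at ascending addresses are 10 55 A3 25.
Read back as big-endian, the last byte is least significant, giving 0x1055A325.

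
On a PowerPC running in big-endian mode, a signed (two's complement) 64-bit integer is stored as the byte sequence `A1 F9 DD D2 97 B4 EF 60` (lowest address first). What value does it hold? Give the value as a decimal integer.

In big-endian order the high byte comes first in memory.
The bytes are already most-significant first: 0xA1F9DDD297B4EF60.
Top bit is set, so as a signed 64-bit value this is 0xA1F9DDD297B4EF60 − 2^64 = -6775140267844112544.

-6775140267844112544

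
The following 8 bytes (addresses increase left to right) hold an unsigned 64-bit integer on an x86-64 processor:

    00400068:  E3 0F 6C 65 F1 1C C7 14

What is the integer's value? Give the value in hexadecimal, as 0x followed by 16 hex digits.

Little-endian stores the least-significant byte at the lowest address.
Reassemble most-significant byte first: 14 C7 1C F1 65 6C 0F E3 → 0x14C71CF1656C0FE3.

0x14C71CF1656C0FE3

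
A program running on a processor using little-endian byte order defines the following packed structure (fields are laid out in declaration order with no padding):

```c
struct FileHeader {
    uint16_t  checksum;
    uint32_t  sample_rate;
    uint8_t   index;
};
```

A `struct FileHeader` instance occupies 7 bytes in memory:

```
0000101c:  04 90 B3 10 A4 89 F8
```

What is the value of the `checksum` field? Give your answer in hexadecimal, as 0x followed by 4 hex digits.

`checksum` is the first field, at byte offset 0, occupying 2 bytes.
Bytes at offsets 0..1: 04 90.
Little-endian: lowest address holds the least-significant byte.
Reassemble most-significant byte first: 90 04 → 0x9004.

0x9004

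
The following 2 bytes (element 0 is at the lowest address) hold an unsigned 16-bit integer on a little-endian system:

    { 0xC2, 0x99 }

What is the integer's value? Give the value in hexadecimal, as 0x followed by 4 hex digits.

0x99C2

Little-endian stores the least-significant byte at the lowest address.
Reassemble most-significant byte first: 99 C2 → 0x99C2.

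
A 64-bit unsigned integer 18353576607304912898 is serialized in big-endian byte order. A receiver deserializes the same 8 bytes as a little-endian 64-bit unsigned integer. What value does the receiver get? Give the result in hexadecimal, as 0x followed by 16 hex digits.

0x021054D4AE00B5FE

18353576607304912898 in 64-bit hexadecimal is 0xFEB500AED4541002.
Stored big-endian, the bytes at ascending addresses are FE B5 00 AE D4 54 10 02.
Read back as little-endian, the first byte is least significant, giving 0x021054D4AE00B5FE.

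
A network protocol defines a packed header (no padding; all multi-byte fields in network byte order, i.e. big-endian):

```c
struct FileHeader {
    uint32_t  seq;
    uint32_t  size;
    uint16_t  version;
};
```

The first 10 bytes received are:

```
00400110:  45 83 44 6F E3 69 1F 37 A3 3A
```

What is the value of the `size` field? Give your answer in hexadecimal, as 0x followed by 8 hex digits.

0xE3691F37

`size` follows `seq` (4 bytes), so it starts at byte offset 4 and occupies 4 bytes.
Bytes at offsets 4..7: E3 69 1F 37.
In big-endian order the high byte comes first in memory.
The bytes are already most-significant first: 0xE3691F37.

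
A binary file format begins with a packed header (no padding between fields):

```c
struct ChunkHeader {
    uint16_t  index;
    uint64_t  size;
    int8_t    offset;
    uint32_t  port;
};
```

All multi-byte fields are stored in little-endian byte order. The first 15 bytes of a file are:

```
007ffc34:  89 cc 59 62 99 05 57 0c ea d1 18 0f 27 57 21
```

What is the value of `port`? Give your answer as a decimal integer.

559359759

`port` follows `index` (2 B), `size` (8 B), `offset` (1 B), so it starts at offset 2 + 8 + 1 = 11 and occupies 4 bytes.
Bytes at offsets 11..14: 0F 27 57 21.
In little-endian order the low byte comes first in memory.
Reassemble most-significant byte first: 21 57 27 0F → 0x2157270F.
0x2157270F = 559359759.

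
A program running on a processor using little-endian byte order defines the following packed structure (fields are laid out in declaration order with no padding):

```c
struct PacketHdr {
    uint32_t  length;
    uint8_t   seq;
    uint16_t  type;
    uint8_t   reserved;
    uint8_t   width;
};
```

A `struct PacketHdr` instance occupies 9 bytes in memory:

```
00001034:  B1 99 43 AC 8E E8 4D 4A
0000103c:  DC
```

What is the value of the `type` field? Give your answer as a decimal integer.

19944

`type` follows `length` (4 B), `seq` (1 B), so it starts at offset 4 + 1 = 5 and occupies 2 bytes.
Bytes at offsets 5..6: E8 4D.
Little-endian stores the least-significant byte at the lowest address.
Reassemble most-significant byte first: 4D E8 → 0x4DE8.
0x4DE8 = 19944.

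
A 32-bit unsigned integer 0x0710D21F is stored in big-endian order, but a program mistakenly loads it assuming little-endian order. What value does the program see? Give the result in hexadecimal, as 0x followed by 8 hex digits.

Stored big-endian, the bytes at ascending addresses are 07 10 D2 1F.
Read back as little-endian, the first byte is least significant, giving 0x1FD21007.

0x1FD21007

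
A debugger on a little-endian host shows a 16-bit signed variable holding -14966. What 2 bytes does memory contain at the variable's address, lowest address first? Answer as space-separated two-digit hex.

Two's complement of -14966 in 16 bits: 14966 = 0x3A76; invert → 0xC589; add 1 → 0xC58A.
Split into bytes (most-significant first): C5 8A.
Little-endian: lowest address holds the least-significant byte.
So at ascending addresses the bytes are 8A C5.

8A C5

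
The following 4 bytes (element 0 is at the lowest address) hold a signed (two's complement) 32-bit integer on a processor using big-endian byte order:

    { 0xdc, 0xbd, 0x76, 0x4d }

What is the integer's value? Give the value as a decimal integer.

-591563187

Big-endian: lowest address holds the most-significant byte.
The bytes are already most-significant first: 0xDCBD764D.
Top bit is set, so as a signed 32-bit value this is 0xDCBD764D − 2^32 = -591563187.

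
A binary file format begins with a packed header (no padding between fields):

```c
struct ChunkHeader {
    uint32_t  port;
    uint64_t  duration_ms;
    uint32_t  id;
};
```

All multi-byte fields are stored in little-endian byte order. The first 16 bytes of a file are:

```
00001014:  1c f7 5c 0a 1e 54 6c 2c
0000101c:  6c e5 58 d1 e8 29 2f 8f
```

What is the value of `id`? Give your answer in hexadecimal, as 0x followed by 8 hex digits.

`id` follows `port` (4 B), `duration_ms` (8 B), so it starts at offset 4 + 8 = 12 and occupies 4 bytes.
Bytes at offsets 12..15: E8 29 2F 8F.
In little-endian order the low byte comes first in memory.
Reassemble most-significant byte first: 8F 2F 29 E8 → 0x8F2F29E8.

0x8F2F29E8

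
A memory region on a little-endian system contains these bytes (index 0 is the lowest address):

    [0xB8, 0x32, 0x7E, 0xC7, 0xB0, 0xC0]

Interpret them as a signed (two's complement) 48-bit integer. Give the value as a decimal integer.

In little-endian order the low byte comes first in memory.
Reassemble most-significant byte first: C0 B0 C7 7E 32 B8 → 0xC0B0C77E32B8.
Top bit is set, so as a signed 48-bit value this is 0xC0B0C77E32B8 − 2^48 = -69609482997064.

-69609482997064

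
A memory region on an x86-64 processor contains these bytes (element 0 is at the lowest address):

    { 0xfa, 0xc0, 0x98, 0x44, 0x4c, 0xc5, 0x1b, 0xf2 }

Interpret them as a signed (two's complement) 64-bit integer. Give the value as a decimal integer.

-1000989560800755462

In little-endian order the low byte comes first in memory.
Reassemble most-significant byte first: F2 1B C5 4C 44 98 C0 FA → 0xF21BC54C4498C0FA.
Top bit is set, so as a signed 64-bit value this is 0xF21BC54C4498C0FA − 2^64 = -1000989560800755462.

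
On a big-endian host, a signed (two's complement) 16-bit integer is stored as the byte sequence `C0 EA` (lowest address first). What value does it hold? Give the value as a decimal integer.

-16150

Big-endian stores the most-significant byte at the lowest address.
The bytes are already most-significant first: 0xC0EA.
Top bit is set, so as a signed 16-bit value this is 0xC0EA − 2^16 = -16150.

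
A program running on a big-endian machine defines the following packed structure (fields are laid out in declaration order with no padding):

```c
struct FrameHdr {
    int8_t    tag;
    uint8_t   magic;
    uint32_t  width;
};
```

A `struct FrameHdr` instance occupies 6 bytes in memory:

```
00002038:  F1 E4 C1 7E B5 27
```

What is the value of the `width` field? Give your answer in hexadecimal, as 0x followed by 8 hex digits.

`width` follows `tag` (1 B), `magic` (1 B), so it starts at offset 1 + 1 = 2 and occupies 4 bytes.
Bytes at offsets 2..5: C1 7E B5 27.
Big-endian: lowest address holds the most-significant byte.
The bytes are already most-significant first: 0xC17EB527.

0xC17EB527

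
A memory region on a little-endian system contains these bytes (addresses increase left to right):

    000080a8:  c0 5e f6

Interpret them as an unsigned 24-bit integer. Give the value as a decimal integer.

Little-endian: lowest address holds the least-significant byte.
Reassemble most-significant byte first: F6 5E C0 → 0xF65EC0.
0xF65EC0 = 16146112.

16146112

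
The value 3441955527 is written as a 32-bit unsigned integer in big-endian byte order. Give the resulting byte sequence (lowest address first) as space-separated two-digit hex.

3441955527 in hexadecimal, padded to 32 bits, is 0xCD2812C7.
Split into bytes (most-significant first): CD 28 12 C7.
Big-endian: lowest address holds the most-significant byte.
So the memory order matches the most-significant-first order: CD 28 12 C7.

CD 28 12 C7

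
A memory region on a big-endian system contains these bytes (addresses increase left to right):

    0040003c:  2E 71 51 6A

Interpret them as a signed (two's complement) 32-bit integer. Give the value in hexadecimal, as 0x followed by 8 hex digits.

0x2E71516A

In big-endian order the high byte comes first in memory.
The bytes are already most-significant first: 0x2E71516A.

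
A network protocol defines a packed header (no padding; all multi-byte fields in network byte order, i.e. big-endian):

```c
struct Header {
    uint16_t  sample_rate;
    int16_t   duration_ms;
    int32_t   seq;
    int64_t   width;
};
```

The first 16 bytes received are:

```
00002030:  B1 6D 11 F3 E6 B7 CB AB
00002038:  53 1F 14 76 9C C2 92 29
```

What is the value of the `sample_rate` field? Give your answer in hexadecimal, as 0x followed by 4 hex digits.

`sample_rate` is the first field, at byte offset 0, occupying 2 bytes.
Bytes at offsets 0..1: B1 6D.
Big-endian: lowest address holds the most-significant byte.
The bytes are already most-significant first: 0xB16D.

0xB16D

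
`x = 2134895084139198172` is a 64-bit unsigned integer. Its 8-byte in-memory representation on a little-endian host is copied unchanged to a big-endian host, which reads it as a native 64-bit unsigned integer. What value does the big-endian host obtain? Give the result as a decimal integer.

2134895084139198172 in 64-bit hexadecimal is 0x1DA0ABC492D836DC.
Stored little-endian, the bytes at ascending addresses are DC 36 D8 92 C4 AB A0 1D.
Read back as big-endian, the last byte is least significant, giving 0xDC36D892C4ABA01D.
0xDC36D892C4ABA01D = 15868108461962928157.

15868108461962928157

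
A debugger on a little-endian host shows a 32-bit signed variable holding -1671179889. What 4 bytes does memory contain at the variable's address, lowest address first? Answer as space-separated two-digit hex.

8F D1 63 9C

Two's complement of -1671179889 in 32 bits: 1671179889 = 0x639C2E71; invert → 0x9C63D18E; add 1 → 0x9C63D18F.
Split into bytes (most-significant first): 9C 63 D1 8F.
Little-endian: lowest address holds the least-significant byte.
So at ascending addresses the bytes are 8F D1 63 9C.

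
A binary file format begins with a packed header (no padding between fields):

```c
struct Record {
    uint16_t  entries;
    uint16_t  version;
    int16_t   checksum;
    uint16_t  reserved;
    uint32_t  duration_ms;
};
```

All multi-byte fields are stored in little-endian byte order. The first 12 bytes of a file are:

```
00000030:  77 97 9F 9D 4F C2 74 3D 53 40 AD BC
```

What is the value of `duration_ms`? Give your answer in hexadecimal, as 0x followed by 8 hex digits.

`duration_ms` follows `entries` (2 B), `version` (2 B), `checksum` (2 B), `reserved` (2 B), so it starts at offset 2 + 2 + 2 + 2 = 8 and occupies 4 bytes.
Bytes at offsets 8..11: 53 40 AD BC.
Little-endian stores the least-significant byte at the lowest address.
Reassemble most-significant byte first: BC AD 40 53 → 0xBCAD4053.

0xBCAD4053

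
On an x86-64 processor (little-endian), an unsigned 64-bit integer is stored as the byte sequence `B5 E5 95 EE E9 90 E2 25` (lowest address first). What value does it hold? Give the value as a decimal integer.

2729903658544522677

In little-endian order the low byte comes first in memory.
Reassemble most-significant byte first: 25 E2 90 E9 EE 95 E5 B5 → 0x25E290E9EE95E5B5.
0x25E290E9EE95E5B5 = 2729903658544522677.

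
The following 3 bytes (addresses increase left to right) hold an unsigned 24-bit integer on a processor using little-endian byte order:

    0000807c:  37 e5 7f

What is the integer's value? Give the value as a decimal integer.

8381751

Little-endian stores the least-significant byte at the lowest address.
Reassemble most-significant byte first: 7F E5 37 → 0x7FE537.
0x7FE537 = 8381751.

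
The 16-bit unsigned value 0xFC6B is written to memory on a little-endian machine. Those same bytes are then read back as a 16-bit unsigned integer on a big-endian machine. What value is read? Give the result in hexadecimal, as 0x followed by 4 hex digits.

0x6BFC

Stored little-endian, the bytes at ascending addresses are 6B FC.
Read back as big-endian, the last byte is least significant, giving 0x6BFC.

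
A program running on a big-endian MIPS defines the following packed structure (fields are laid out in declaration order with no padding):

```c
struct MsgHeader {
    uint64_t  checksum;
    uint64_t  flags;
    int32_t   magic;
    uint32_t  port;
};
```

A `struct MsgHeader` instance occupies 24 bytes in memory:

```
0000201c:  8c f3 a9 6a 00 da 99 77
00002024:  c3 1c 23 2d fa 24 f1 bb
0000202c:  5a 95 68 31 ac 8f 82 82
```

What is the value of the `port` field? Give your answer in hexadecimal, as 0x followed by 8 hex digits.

`port` follows `checksum` (8 B), `flags` (8 B), `magic` (4 B), so it starts at offset 8 + 8 + 4 = 20 and occupies 4 bytes.
Bytes at offsets 20..23: AC 8F 82 82.
Big-endian: lowest address holds the most-significant byte.
The bytes are already most-significant first: 0xAC8F8282.

0xAC8F8282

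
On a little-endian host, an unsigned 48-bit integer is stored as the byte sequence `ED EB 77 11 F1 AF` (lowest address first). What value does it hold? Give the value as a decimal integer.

193449915050989

Little-endian stores the least-significant byte at the lowest address.
Reassemble most-significant byte first: AF F1 11 77 EB ED → 0xAFF11177EBED.
0xAFF11177EBED = 193449915050989.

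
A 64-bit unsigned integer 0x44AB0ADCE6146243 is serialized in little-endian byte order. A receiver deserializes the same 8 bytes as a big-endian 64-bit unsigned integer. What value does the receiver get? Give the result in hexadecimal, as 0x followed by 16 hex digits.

Stored little-endian, the bytes at ascending addresses are 43 62 14 E6 DC 0A AB 44.
Read back as big-endian, the last byte is least significant, giving 0x436214E6DC0AAB44.

0x436214E6DC0AAB44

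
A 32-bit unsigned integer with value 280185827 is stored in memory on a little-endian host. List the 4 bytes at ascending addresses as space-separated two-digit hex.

280185827 in hexadecimal, padded to 32 bits, is 0x10B34BE3.
Split into bytes (most-significant first): 10 B3 4B E3.
In little-endian order the low byte comes first in memory.
So at ascending addresses the bytes are E3 4B B3 10.

E3 4B B3 10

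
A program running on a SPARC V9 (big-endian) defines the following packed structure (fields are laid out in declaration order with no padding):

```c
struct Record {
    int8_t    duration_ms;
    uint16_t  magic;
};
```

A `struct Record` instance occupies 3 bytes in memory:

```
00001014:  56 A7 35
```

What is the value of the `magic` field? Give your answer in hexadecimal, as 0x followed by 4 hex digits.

`magic` follows `duration_ms` (1 byte), so it starts at byte offset 1 and occupies 2 bytes.
Bytes at offsets 1..2: A7 35.
Big-endian stores the most-significant byte at the lowest address.
The bytes are already most-significant first: 0xA735.

0xA735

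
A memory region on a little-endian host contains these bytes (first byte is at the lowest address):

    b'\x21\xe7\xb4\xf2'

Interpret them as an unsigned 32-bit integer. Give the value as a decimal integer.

4071941921

In little-endian order the low byte comes first in memory.
Reassemble most-significant byte first: F2 B4 E7 21 → 0xF2B4E721.
0xF2B4E721 = 4071941921.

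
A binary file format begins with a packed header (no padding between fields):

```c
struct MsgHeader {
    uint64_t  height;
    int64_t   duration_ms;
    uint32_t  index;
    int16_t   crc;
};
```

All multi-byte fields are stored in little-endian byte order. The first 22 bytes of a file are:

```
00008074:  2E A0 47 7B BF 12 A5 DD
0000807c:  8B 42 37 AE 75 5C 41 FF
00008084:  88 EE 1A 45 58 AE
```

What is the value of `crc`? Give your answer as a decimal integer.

`crc` follows `height` (8 B), `duration_ms` (8 B), `index` (4 B), so it starts at offset 8 + 8 + 4 = 20 and occupies 2 bytes.
Bytes at offsets 20..21: 58 AE.
Little-endian stores the least-significant byte at the lowest address.
Reassemble most-significant byte first: AE 58 → 0xAE58.
Top bit is set, so as a signed 16-bit value this is 0xAE58 − 2^16 = -20904.

-20904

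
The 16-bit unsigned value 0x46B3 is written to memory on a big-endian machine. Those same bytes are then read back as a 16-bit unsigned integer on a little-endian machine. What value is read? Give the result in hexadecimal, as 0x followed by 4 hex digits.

0xB346

Stored big-endian, the bytes at ascending addresses are 46 B3.
Read back as little-endian, the first byte is least significant, giving 0xB346.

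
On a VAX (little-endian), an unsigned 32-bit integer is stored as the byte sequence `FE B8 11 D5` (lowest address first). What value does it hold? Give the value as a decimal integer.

Little-endian: lowest address holds the least-significant byte.
Reassemble most-significant byte first: D5 11 B8 FE → 0xD511B8FE.
0xD511B8FE = 3574708478.

3574708478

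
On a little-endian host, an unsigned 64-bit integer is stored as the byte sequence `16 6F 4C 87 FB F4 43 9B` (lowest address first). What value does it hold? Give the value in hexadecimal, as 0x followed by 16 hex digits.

0x9B43F4FB874C6F16

Little-endian: lowest address holds the least-significant byte.
Reassemble most-significant byte first: 9B 43 F4 FB 87 4C 6F 16 → 0x9B43F4FB874C6F16.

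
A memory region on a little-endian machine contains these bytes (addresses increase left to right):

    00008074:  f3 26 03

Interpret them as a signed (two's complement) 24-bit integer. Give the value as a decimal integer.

206579

Little-endian: lowest address holds the least-significant byte.
Reassemble most-significant byte first: 03 26 F3 → 0x0326F3.
0x0326F3 = 206579.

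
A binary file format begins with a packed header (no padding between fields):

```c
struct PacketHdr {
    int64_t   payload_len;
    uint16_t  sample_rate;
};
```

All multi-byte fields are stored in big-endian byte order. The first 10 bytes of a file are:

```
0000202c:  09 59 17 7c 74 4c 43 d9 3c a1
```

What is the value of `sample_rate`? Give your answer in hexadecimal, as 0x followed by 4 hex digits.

0x3CA1

`sample_rate` follows `payload_len` (8 bytes), so it starts at byte offset 8 and occupies 2 bytes.
Bytes at offsets 8..9: 3C A1.
In big-endian order the high byte comes first in memory.
The bytes are already most-significant first: 0x3CA1.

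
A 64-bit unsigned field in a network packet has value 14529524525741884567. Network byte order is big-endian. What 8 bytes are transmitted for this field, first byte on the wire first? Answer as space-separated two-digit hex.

14529524525741884567 in hexadecimal, padded to 64 bits, is 0xC9A33D93502BC497.
Split into bytes (most-significant first): C9 A3 3D 93 50 2B C4 97.
In big-endian order the high byte comes first in memory.
So the memory order matches the most-significant-first order: C9 A3 3D 93 50 2B C4 97.

C9 A3 3D 93 50 2B C4 97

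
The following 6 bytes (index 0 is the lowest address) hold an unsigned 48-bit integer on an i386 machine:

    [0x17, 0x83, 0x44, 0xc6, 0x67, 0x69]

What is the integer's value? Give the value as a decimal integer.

Little-endian stores the least-significant byte at the lowest address.
Reassemble most-significant byte first: 69 67 C6 44 83 17 → 0x6967C6448317.
0x6967C6448317 = 115894428926743.

115894428926743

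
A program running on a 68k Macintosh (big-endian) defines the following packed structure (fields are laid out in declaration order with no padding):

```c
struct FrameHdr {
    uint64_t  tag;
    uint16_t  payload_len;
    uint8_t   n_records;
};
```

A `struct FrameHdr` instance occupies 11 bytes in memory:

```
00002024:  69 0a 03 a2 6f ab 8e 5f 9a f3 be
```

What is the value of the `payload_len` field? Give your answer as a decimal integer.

`payload_len` follows `tag` (8 bytes), so it starts at byte offset 8 and occupies 2 bytes.
Bytes at offsets 8..9: 9A F3.
Big-endian: lowest address holds the most-significant byte.
The bytes are already most-significant first: 0x9AF3.
0x9AF3 = 39667.

39667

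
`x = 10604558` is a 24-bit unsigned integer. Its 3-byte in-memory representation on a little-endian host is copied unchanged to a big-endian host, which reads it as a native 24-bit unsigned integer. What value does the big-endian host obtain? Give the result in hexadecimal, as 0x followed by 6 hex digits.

10604558 in 24-bit hexadecimal is 0xA1D00E.
Stored little-endian, the bytes at ascending addresses are 0E D0 A1.
Read back as big-endian, the last byte is least significant, giving 0x0ED0A1.

0x0ED0A1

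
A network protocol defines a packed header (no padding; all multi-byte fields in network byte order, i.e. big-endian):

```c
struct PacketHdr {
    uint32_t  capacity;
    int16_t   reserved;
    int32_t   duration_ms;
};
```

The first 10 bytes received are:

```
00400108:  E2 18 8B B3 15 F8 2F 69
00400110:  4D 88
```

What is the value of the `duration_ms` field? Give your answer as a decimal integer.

`duration_ms` follows `capacity` (4 B), `reserved` (2 B), so it starts at offset 4 + 2 = 6 and occupies 4 bytes.
Bytes at offsets 6..9: 2F 69 4D 88.
Big-endian: lowest address holds the most-significant byte.
The bytes are already most-significant first: 0x2F694D88.
0x2F694D88 = 795430280.

795430280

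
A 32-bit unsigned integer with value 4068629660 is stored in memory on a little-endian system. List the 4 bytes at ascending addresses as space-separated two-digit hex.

9C 5C 82 F2

4068629660 in hexadecimal, padded to 32 bits, is 0xF2825C9C.
Split into bytes (most-significant first): F2 82 5C 9C.
Little-endian stores the least-significant byte at the lowest address.
So at ascending addresses the bytes are 9C 5C 82 F2.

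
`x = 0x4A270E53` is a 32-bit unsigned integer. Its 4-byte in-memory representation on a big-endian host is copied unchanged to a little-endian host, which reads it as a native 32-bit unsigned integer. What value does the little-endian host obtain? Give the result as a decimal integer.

1393436490

Stored big-endian, the bytes at ascending addresses are 4A 27 0E 53.
Read back as little-endian, the first byte is least significant, giving 0x530E274A.
0x530E274A = 1393436490.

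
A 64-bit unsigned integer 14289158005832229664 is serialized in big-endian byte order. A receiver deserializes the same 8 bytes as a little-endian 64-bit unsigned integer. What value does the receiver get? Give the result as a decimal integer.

2315711974317051334

14289158005832229664 in 64-bit hexadecimal is 0xC64D497FC50F2320.
Stored big-endian, the bytes at ascending addresses are C6 4D 49 7F C5 0F 23 20.
Read back as little-endian, the first byte is least significant, giving 0x20230FC57F494DC6.
0x20230FC57F494DC6 = 2315711974317051334.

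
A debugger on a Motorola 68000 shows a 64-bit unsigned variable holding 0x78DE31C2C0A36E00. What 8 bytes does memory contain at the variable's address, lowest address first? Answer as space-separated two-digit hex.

78 DE 31 C2 C0 A3 6E 00

Split into bytes (most-significant first): 78 DE 31 C2 C0 A3 6E 00.
In big-endian order the high byte comes first in memory.
So the memory order matches the most-significant-first order: 78 DE 31 C2 C0 A3 6E 00.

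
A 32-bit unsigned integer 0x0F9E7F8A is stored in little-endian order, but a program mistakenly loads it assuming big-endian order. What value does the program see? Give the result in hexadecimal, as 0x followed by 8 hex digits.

Stored little-endian, the bytes at ascending addresses are 8A 7F 9E 0F.
Read back as big-endian, the last byte is least significant, giving 0x8A7F9E0F.

0x8A7F9E0F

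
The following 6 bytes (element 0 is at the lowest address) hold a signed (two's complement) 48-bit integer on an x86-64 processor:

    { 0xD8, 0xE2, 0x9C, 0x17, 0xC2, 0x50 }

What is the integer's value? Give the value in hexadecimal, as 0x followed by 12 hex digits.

Little-endian stores the least-significant byte at the lowest address.
Reassemble most-significant byte first: 50 C2 17 9C E2 D8 → 0x50C2179CE2D8.

0x50C2179CE2D8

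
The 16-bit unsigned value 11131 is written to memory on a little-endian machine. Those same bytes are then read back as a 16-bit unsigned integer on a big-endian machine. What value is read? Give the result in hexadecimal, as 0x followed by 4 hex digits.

0x7B2B

11131 in 16-bit hexadecimal is 0x2B7B.
Stored little-endian, the bytes at ascending addresses are 7B 2B.
Read back as big-endian, the last byte is least significant, giving 0x7B2B.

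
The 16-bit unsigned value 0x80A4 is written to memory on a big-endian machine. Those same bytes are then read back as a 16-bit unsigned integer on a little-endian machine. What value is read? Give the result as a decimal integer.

Stored big-endian, the bytes at ascending addresses are 80 A4.
Read back as little-endian, the first byte is least significant, giving 0xA480.
0xA480 = 42112.

42112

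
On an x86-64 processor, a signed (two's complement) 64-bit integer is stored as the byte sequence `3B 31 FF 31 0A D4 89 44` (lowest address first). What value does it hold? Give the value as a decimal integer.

4938711606642028859

Little-endian stores the least-significant byte at the lowest address.
Reassemble most-significant byte first: 44 89 D4 0A 31 FF 31 3B → 0x4489D40A31FF313B.
0x4489D40A31FF313B = 4938711606642028859.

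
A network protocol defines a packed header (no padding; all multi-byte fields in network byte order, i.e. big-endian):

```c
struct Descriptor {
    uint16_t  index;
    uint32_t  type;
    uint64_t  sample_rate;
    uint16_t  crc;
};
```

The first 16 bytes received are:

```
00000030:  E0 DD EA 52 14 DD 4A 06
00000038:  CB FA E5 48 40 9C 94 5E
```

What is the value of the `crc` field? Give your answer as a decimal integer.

37982

`crc` follows `index` (2 B), `type` (4 B), `sample_rate` (8 B), so it starts at offset 2 + 4 + 8 = 14 and occupies 2 bytes.
Bytes at offsets 14..15: 94 5E.
Big-endian: lowest address holds the most-significant byte.
The bytes are already most-significant first: 0x945E.
0x945E = 37982.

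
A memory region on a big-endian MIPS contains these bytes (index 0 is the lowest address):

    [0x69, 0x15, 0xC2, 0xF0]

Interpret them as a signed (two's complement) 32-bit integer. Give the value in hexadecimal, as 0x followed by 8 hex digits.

Big-endian stores the most-significant byte at the lowest address.
The bytes are already most-significant first: 0x6915C2F0.

0x6915C2F0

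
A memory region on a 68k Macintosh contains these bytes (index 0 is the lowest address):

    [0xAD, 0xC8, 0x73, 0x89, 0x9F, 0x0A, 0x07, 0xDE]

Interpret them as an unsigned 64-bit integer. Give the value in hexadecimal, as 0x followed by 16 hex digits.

0xADC873899F0A07DE

In big-endian order the high byte comes first in memory.
The bytes are already most-significant first: 0xADC873899F0A07DE.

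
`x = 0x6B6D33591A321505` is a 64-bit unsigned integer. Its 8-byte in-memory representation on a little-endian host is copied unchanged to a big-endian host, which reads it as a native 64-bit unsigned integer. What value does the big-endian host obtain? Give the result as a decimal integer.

Stored little-endian, the bytes at ascending addresses are 05 15 32 1A 59 33 6D 6B.
Read back as big-endian, the last byte is least significant, giving 0x0515321A59336D6B.
0x0515321A59336D6B = 366254033447644523.

366254033447644523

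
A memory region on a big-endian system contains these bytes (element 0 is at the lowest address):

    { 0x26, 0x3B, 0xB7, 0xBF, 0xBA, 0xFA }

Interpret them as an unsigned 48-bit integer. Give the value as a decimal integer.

In big-endian order the high byte comes first in memory.
The bytes are already most-significant first: 0x263BB7BFBAFA.
0x263BB7BFBAFA = 42037927721722.

42037927721722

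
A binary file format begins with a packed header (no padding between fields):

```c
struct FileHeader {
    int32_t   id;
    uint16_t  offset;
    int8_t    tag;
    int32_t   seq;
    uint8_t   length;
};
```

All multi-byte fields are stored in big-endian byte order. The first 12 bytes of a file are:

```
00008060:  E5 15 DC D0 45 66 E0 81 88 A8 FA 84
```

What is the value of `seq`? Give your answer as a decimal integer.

`seq` follows `id` (4 B), `offset` (2 B), `tag` (1 B), so it starts at offset 4 + 2 + 1 = 7 and occupies 4 bytes.
Bytes at offsets 7..10: 81 88 A8 FA.
Big-endian: lowest address holds the most-significant byte.
The bytes are already most-significant first: 0x8188A8FA.
Top bit is set, so as a signed 32-bit value this is 0x8188A8FA − 2^32 = -2121750278.

-2121750278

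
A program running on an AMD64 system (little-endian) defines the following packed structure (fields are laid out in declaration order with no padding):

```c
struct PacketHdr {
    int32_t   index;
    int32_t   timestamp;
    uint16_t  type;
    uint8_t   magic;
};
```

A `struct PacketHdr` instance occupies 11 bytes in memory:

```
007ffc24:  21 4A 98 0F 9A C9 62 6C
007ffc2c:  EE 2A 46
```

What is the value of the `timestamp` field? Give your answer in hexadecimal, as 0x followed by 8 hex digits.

0x6C62C99A

`timestamp` follows `index` (4 bytes), so it starts at byte offset 4 and occupies 4 bytes.
Bytes at offsets 4..7: 9A C9 62 6C.
Little-endian stores the least-significant byte at the lowest address.
Reassemble most-significant byte first: 6C 62 C9 9A → 0x6C62C99A.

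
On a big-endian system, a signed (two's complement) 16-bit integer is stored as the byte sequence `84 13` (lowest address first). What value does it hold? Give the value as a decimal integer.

In big-endian order the high byte comes first in memory.
The bytes are already most-significant first: 0x8413.
Top bit is set, so as a signed 16-bit value this is 0x8413 − 2^16 = -31725.

-31725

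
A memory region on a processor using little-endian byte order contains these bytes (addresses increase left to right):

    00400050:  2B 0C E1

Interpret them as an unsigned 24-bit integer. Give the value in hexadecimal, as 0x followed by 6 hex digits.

0xE10C2B

In little-endian order the low byte comes first in memory.
Reassemble most-significant byte first: E1 0C 2B → 0xE10C2B.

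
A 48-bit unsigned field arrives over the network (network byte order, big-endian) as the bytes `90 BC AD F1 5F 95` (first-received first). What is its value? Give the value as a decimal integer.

159140046528405

Big-endian: lowest address holds the most-significant byte.
The bytes are already most-significant first: 0x90BCADF15F95.
0x90BCADF15F95 = 159140046528405.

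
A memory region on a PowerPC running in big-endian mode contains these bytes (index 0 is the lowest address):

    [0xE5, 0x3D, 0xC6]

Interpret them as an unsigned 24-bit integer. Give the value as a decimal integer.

15023558

Big-endian: lowest address holds the most-significant byte.
The bytes are already most-significant first: 0xE53DC6.
0xE53DC6 = 15023558.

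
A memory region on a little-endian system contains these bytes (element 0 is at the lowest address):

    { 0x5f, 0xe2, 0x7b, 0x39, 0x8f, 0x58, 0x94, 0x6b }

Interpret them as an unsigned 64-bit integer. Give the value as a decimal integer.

7751918230779454047

Little-endian: lowest address holds the least-significant byte.
Reassemble most-significant byte first: 6B 94 58 8F 39 7B E2 5F → 0x6B94588F397BE25F.
0x6B94588F397BE25F = 7751918230779454047.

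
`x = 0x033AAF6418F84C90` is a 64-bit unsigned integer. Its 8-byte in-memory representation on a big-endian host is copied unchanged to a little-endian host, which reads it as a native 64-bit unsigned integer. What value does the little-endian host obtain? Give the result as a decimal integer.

10397958423343741443

Stored big-endian, the bytes at ascending addresses are 03 3A AF 64 18 F8 4C 90.
Read back as little-endian, the first byte is least significant, giving 0x904CF81864AF3A03.
0x904CF81864AF3A03 = 10397958423343741443.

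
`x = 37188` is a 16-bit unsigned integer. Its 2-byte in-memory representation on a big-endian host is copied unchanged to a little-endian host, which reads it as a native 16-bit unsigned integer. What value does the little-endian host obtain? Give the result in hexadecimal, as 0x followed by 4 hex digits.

0x4491

37188 in 16-bit hexadecimal is 0x9144.
Stored big-endian, the bytes at ascending addresses are 91 44.
Read back as little-endian, the first byte is least significant, giving 0x4491.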